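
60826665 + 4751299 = 65577964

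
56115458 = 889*63122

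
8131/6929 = 8131/6929=1.17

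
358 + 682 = 1040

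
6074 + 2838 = 8912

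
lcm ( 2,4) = 4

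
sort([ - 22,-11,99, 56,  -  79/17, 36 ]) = [ - 22, - 11, - 79/17, 36, 56,99]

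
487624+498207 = 985831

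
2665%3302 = 2665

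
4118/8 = 2059/4 = 514.75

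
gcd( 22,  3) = 1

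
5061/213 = 23 + 54/71 = 23.76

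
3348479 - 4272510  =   - 924031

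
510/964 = 255/482 = 0.53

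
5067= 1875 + 3192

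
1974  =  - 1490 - -3464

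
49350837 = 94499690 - 45148853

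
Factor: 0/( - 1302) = 0^1 = 0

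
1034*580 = 599720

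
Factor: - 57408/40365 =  - 2^6*3^( - 2 )*5^(  -  1 ) = - 64/45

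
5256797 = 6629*793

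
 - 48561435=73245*( - 663 )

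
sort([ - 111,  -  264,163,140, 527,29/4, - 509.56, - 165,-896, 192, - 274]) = [ - 896, - 509.56, - 274, - 264, - 165,- 111, 29/4,140,163 , 192,527 ]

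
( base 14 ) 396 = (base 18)240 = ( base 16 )2D0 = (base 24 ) 160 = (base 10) 720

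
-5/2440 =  - 1 + 487/488  =  -0.00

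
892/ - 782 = - 2 + 336/391  =  - 1.14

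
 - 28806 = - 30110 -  - 1304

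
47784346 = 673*71002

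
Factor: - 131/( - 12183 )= 3^(-1)  *  31^(-1 ) = 1/93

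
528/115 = 4 + 68/115=4.59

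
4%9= 4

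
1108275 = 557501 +550774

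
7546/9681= 1078/1383  =  0.78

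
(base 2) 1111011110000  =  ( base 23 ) EM8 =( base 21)HK3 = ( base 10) 7920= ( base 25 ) CGK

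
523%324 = 199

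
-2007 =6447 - 8454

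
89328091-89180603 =147488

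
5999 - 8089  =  -2090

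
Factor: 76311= 3^2*61^1*139^1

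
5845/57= 102 + 31/57 =102.54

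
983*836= 821788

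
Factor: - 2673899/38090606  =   -2^(  -  1 )*2673899^1*19045303^( - 1)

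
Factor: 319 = 11^1*29^1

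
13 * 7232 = 94016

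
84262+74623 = 158885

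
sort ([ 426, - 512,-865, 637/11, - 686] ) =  [ - 865  ,- 686, - 512, 637/11, 426 ] 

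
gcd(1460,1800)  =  20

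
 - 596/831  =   - 596/831 = - 0.72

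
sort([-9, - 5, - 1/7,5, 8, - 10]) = [-10, - 9, - 5,  -  1/7, 5, 8]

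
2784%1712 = 1072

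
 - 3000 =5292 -8292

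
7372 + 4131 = 11503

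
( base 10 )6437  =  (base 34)5jb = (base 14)24bb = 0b1100100100101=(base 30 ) 74H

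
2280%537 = 132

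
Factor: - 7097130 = -2^1 * 3^2*5^1*78857^1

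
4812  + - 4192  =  620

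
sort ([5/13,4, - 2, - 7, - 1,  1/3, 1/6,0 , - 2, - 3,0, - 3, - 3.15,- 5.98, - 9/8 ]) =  [ - 7, - 5.98, - 3.15, - 3, - 3,- 2, - 2, - 9/8, - 1, 0, 0 , 1/6,  1/3, 5/13, 4]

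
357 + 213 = 570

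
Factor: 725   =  5^2*29^1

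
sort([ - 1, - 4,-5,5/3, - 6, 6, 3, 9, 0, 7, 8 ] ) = [ - 6, -5, - 4, - 1, 0, 5/3, 3,6 , 7, 8, 9]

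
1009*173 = 174557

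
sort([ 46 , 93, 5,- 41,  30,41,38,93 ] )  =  [-41 , 5,  30,38,41,46,93 , 93] 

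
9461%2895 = 776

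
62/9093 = 62/9093 = 0.01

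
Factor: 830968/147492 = 862/153 = 2^1*3^( - 2 ) * 17^(- 1) * 431^1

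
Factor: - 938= - 2^1*7^1*67^1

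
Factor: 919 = 919^1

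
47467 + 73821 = 121288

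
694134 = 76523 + 617611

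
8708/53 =164+16/53 =164.30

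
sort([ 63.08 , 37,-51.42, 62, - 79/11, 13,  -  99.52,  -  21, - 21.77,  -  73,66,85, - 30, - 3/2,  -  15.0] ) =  [ - 99.52,  -  73, - 51.42, - 30,-21.77,- 21 ,  -  15.0,  -  79/11,  -  3/2,  13,37,62, 63.08,66, 85]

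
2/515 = 2/515 = 0.00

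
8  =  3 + 5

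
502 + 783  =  1285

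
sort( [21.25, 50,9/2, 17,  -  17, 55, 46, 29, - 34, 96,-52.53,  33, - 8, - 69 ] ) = [-69, - 52.53, - 34, - 17, - 8,9/2, 17, 21.25, 29,  33, 46,50, 55, 96] 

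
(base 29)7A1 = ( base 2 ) 1100000100010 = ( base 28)7oi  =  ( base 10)6178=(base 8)14042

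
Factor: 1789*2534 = 2^1*7^1*181^1*1789^1 = 4533326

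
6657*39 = 259623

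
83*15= 1245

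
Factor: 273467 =19^1*37^1 *389^1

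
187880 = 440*427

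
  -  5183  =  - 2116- 3067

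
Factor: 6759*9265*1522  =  95310889470 = 2^1*3^2*5^1*17^1 * 109^1*751^1*761^1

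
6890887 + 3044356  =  9935243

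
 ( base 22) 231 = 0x40b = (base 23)1M0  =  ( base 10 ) 1035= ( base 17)39F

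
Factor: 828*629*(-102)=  - 53122824 = - 2^3*3^3*17^2*23^1 * 37^1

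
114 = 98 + 16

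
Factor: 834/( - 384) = -2^( - 6)*139^1 = - 139/64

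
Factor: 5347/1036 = 2^(-2 )*7^( - 1 )*37^( - 1)*5347^1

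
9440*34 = 320960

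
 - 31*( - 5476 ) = 169756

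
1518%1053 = 465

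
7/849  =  7/849= 0.01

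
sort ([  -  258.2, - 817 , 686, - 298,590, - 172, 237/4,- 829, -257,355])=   [ - 829, - 817, - 298, - 258.2, - 257, -172,237/4 , 355,590,686]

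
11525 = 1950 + 9575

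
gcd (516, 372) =12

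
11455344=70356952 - 58901608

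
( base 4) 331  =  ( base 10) 61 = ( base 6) 141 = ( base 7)115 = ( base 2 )111101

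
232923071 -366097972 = -133174901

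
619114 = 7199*86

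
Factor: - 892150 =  -2^1*5^2*7^1*2549^1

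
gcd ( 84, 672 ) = 84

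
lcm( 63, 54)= 378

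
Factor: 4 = 2^2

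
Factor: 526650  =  2^1*3^1 * 5^2 * 3511^1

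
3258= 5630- 2372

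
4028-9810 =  -5782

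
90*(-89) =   -  8010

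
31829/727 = 31829/727 = 43.78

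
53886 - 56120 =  - 2234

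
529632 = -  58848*( - 9)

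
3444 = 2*1722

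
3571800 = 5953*600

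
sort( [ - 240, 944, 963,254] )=[ - 240,254,944,  963]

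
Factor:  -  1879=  - 1879^1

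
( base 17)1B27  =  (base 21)I96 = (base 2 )1111111000101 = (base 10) 8133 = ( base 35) 6MD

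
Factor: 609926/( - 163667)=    - 2^1*7^( - 1 )*17^1 * 103^ (  -  1 )*227^( - 1 )*17939^1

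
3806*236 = 898216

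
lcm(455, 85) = 7735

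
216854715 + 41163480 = 258018195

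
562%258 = 46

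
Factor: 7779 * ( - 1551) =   -  12065229 = - 3^2 * 11^1 * 47^1*2593^1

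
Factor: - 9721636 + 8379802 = -1341834=   -2^1*3^1*13^1*17203^1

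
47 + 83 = 130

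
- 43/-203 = 43/203 = 0.21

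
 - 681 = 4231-4912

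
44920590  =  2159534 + 42761056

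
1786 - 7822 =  - 6036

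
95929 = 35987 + 59942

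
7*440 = 3080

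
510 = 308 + 202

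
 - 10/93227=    - 10/93227 = -0.00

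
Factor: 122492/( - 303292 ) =  -  11^(  -  1 )*61^( - 1)*271^1 = - 271/671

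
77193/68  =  77193/68=1135.19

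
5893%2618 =657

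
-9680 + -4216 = -13896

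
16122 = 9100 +7022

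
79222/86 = 39611/43 = 921.19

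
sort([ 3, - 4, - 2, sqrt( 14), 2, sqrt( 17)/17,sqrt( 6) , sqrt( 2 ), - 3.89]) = [ - 4, -3.89, - 2,sqrt(17)/17,sqrt( 2 ), 2,  sqrt( 6) , 3,sqrt( 14) ] 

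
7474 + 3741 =11215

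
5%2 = 1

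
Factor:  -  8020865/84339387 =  - 3^(-4)*5^1*11^ ( - 1)*103^( - 1 )*919^ (  -  1) *997^1*1609^1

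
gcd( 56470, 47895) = 5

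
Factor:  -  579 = - 3^1*193^1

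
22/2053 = 22/2053  =  0.01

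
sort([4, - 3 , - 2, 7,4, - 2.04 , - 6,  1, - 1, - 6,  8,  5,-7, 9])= [ - 7, - 6, - 6, - 3,-2.04, - 2, - 1,1,4,4,  5,  7 , 8,  9]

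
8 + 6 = 14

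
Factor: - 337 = - 337^1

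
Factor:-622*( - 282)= 2^2*3^1*47^1*311^1 = 175404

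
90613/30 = 90613/30 =3020.43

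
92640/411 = 30880/137 = 225.40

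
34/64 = 17/32 = 0.53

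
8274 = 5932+2342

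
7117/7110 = 1 + 7/7110 = 1.00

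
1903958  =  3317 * 574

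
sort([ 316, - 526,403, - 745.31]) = [ - 745.31, -526,316,403 ] 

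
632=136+496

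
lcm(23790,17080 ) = 666120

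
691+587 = 1278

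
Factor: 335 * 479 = 5^1*67^1*479^1  =  160465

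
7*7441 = 52087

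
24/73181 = 24/73181 =0.00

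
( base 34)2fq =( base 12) 1794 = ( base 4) 230200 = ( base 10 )2848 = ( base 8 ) 5440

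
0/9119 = 0 = 0.00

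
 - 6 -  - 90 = 84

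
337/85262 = 337/85262= 0.00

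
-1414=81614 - 83028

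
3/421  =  3/421= 0.01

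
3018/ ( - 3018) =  - 1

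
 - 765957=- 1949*393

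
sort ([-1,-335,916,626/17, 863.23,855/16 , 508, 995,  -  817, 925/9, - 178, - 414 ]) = [- 817, - 414, - 335,-178,- 1,  626/17,855/16 , 925/9 , 508,863.23,916, 995] 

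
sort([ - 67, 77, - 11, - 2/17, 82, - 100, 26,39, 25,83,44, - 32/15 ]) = [ - 100, -67, - 11,- 32/15, - 2/17,25 , 26, 39 , 44, 77,82, 83]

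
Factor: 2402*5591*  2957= 2^1*1201^1*2957^1*5591^1 =39711273974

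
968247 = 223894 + 744353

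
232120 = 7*33160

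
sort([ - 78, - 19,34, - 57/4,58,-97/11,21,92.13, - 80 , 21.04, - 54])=[ - 80, - 78, - 54, - 19, - 57/4, - 97/11, 21, 21.04, 34,58, 92.13]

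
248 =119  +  129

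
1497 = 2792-1295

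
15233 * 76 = 1157708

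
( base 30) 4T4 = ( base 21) a31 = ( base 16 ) 117A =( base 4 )1011322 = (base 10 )4474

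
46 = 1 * 46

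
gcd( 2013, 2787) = 3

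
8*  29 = 232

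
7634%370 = 234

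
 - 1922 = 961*(- 2)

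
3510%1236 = 1038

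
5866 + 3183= 9049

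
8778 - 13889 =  - 5111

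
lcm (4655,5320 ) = 37240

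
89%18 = 17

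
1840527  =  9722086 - 7881559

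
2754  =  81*34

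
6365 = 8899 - 2534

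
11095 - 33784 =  - 22689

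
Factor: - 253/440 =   -  23/40= -  2^( - 3)*5^( - 1)*23^1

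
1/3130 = 1/3130 = 0.00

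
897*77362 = 69393714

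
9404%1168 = 60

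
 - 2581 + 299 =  - 2282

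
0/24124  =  0 =0.00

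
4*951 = 3804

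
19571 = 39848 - 20277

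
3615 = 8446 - 4831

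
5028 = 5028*1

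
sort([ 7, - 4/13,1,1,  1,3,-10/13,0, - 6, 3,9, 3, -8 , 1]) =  [ - 8,-6, - 10/13 , - 4/13, 0, 1,1,1,1,3,3, 3,7,9] 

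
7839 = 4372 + 3467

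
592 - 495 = 97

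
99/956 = 99/956 = 0.10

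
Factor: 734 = 2^1*367^1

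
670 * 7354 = 4927180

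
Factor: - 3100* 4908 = - 2^4 * 3^1* 5^2*31^1*409^1 = -15214800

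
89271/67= 1332 + 27/67 = 1332.40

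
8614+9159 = 17773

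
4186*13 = 54418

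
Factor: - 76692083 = - 13^1 * 17^1 *37^1*83^1 * 113^1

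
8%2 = 0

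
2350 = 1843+507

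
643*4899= 3150057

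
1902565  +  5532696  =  7435261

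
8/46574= 4/23287= 0.00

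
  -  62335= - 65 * 959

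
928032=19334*48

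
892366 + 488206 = 1380572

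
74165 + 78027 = 152192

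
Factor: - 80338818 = -2^1*3^1*7^1*1912829^1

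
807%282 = 243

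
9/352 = 9/352 = 0.03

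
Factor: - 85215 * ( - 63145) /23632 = 5380901175/23632  =  2^( - 4)*3^1*5^2*7^( - 1)*13^1*19^1*23^1 * 73^1*173^1*  211^ ( - 1 )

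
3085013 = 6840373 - 3755360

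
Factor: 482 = 2^1*241^1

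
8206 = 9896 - 1690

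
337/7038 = 337/7038 = 0.05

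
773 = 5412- 4639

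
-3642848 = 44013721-47656569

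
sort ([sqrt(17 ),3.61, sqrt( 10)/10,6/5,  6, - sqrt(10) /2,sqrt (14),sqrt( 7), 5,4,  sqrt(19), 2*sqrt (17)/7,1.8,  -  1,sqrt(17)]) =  [ - sqrt ( 10) /2,-1,sqrt( 10 )/10, 2 * sqrt(17)/7,6/5,  1.8,sqrt( 7 ), 3.61 , sqrt( 14),4, sqrt( 17),sqrt( 17 ), sqrt( 19 ),5,6 ] 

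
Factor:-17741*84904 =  - 1506281864 = - 2^3*113^1*157^1*10613^1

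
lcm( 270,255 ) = 4590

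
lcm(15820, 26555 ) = 743540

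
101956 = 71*1436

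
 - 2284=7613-9897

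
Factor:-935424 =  - 2^9*3^2*7^1*29^1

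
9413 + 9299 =18712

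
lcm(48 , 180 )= 720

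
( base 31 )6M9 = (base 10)6457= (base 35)59h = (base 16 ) 1939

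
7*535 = 3745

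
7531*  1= 7531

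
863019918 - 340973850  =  522046068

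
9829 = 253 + 9576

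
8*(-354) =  - 2832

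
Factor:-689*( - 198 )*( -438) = - 2^2*3^3*11^1*13^1 *53^1*73^1 = -59752836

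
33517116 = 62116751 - 28599635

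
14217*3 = 42651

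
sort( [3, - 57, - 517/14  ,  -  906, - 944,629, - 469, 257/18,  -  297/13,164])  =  [  -  944, - 906,-469, - 57, - 517/14, - 297/13, 3, 257/18,164 , 629]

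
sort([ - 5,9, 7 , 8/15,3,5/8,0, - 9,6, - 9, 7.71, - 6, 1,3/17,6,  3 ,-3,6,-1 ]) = [-9, - 9, - 6, - 5,  -  3,-1, 0,3/17,8/15,5/8,1,3,3, 6,6, 6,7, 7.71, 9 ]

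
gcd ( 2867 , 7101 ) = 1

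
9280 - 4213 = 5067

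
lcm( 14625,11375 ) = 102375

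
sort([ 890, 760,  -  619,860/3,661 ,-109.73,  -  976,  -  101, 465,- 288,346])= [-976  , - 619, - 288, - 109.73, - 101, 860/3, 346, 465,661, 760, 890]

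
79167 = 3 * 26389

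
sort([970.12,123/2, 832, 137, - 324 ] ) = [-324,123/2, 137,  832,  970.12 ] 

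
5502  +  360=5862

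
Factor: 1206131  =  1206131^1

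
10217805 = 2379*4295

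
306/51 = 6 = 6.00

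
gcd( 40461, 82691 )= 1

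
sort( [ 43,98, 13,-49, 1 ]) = [ - 49, 1, 13, 43,98 ] 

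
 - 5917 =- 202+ - 5715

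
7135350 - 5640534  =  1494816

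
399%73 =34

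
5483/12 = 456  +  11/12  =  456.92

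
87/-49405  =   - 1 + 49318/49405 = -  0.00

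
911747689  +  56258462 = 968006151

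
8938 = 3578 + 5360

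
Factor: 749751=3^1*17^1*61^1*  241^1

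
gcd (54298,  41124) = 2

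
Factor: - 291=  - 3^1*97^1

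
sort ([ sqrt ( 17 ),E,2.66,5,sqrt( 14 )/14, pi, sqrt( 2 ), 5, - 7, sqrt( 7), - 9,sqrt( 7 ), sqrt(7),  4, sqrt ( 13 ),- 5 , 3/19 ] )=[ - 9,-7, - 5,3/19, sqrt( 14 ) /14, sqrt( 2), sqrt ( 7),sqrt(7 ),sqrt( 7 ), 2.66,E,pi,  sqrt(13), 4,sqrt (17 ),5,  5] 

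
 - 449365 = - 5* 89873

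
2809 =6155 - 3346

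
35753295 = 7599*4705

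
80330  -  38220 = 42110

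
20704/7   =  2957 + 5/7  =  2957.71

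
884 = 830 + 54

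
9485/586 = 9485/586 = 16.19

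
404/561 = 404/561 =0.72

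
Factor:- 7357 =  - 7^1*1051^1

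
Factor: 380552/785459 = 2^3*47569^1*785459^( - 1)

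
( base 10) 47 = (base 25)1M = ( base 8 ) 57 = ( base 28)1J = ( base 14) 35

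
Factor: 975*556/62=2^1  *3^1*5^2*13^1* 31^( -1)*139^1 = 271050/31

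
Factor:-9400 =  - 2^3*5^2*47^1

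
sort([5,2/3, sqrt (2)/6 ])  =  [sqrt( 2 ) /6,2/3, 5]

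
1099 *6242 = 6859958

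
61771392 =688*89784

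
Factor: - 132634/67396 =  - 2^( - 1 )*7^( - 1) * 17^1*29^( - 1)*47^1 = - 799/406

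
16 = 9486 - 9470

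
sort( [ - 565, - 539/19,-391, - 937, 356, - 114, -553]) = [ - 937, - 565, - 553 , - 391, - 114, - 539/19, 356 ] 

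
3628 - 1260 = 2368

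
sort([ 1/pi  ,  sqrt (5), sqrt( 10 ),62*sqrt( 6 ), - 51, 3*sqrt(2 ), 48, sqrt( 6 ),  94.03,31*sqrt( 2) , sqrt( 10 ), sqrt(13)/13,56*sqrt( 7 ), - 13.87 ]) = [ - 51, - 13.87, sqrt(13 )/13, 1/pi , sqrt( 5 ),  sqrt( 6 ), sqrt( 10 ), sqrt(10) , 3*sqrt(2), 31*sqrt( 2 ),48, 94.03,56*sqrt( 7), 62*sqrt ( 6)]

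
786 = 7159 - 6373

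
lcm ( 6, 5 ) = 30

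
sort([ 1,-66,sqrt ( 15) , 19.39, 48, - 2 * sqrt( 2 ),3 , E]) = [ - 66 ,-2*sqrt( 2),1,E,  3,sqrt( 15)  ,  19.39, 48]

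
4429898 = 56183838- 51753940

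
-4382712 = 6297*( - 696 )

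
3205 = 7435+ - 4230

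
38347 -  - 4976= 43323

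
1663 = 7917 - 6254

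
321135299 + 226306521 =547441820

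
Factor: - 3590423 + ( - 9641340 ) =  - 13231763 = - 17^1*67^1*11617^1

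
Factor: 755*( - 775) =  - 5^3*31^1  *151^1 = - 585125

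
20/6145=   4/1229 =0.00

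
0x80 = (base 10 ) 128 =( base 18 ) 72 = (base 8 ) 200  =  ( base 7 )242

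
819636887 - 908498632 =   -  88861745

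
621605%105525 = 93980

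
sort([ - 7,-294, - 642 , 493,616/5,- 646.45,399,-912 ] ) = [ -912, - 646.45,-642,-294, - 7, 616/5,399, 493] 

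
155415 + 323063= 478478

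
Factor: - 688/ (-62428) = 2^2 * 43^1*15607^( - 1) = 172/15607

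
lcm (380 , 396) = 37620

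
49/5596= 49/5596=   0.01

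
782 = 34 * 23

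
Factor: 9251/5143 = 11^1*29^2*37^ ( - 1 )*139^ (-1) 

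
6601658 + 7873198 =14474856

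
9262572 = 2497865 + 6764707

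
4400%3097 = 1303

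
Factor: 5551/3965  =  7/5 = 5^( - 1)*7^1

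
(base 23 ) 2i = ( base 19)37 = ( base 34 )1u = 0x40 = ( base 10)64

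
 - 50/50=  - 1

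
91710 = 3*30570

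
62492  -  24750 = 37742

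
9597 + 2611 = 12208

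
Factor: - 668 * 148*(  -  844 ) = 2^6*37^1*167^1 * 211^1  =  83441216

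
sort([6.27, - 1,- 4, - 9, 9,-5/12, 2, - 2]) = [ - 9, - 4, - 2, - 1,-5/12,2, 6.27,9]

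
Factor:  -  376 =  - 2^3*47^1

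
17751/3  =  5917 = 5917.00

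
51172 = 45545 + 5627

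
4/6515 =4/6515 = 0.00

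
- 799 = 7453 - 8252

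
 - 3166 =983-4149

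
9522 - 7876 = 1646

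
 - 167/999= - 1 + 832/999 = - 0.17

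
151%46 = 13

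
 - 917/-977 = 917/977 = 0.94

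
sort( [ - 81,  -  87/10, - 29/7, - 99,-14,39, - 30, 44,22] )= [ - 99, - 81,-30, - 14, - 87/10, - 29/7, 22,39,44]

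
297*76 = 22572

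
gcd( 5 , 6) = 1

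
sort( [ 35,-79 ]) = [ - 79,35 ] 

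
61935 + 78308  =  140243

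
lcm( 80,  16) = 80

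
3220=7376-4156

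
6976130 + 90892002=97868132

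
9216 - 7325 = 1891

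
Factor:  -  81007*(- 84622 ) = 6854974354 = 2^1*29^1*59^1*1373^1*1459^1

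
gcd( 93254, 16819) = 1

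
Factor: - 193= - 193^1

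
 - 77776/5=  - 77776/5=- 15555.20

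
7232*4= 28928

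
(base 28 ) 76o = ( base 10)5680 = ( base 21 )cia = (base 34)4V2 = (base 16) 1630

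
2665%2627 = 38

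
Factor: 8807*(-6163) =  -54277541 =- 6163^1*8807^1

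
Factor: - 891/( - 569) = 3^4*11^1*569^ (  -  1)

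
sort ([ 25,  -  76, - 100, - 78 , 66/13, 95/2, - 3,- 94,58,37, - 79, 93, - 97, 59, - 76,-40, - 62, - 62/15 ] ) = [ - 100, - 97, - 94, - 79,-78, - 76, - 76, - 62, - 40, - 62/15, - 3, 66/13,25,37, 95/2,58,59,93 ]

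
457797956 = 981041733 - 523243777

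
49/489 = 49/489 =0.10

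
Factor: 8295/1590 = 553/106 = 2^( - 1 ) * 7^1*53^( - 1 )*79^1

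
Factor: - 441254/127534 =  - 11^ ( - 1 )*17^(-1)*647^1 = - 647/187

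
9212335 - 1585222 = 7627113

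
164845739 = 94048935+70796804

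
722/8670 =361/4335 = 0.08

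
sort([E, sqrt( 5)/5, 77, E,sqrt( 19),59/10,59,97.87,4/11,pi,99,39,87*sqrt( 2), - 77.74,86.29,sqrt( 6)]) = [ - 77.74,4/11,sqrt( 5 )/5,sqrt( 6),E,E,pi,sqrt(19),  59/10, 39,59,77, 86.29, 97.87,99,87*sqrt( 2)] 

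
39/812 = 39/812 = 0.05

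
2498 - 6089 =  - 3591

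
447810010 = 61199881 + 386610129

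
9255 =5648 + 3607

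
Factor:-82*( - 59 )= 4838 = 2^1 *41^1 * 59^1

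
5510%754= 232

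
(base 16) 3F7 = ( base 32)VN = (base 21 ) 267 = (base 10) 1015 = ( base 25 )1FF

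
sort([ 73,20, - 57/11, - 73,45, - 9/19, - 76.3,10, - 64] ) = [ - 76.3, - 73,-64,  -  57/11, - 9/19, 10,20,45, 73]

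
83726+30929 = 114655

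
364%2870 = 364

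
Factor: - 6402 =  - 2^1*3^1*11^1*97^1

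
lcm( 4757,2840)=190280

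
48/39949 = 48/39949 = 0.00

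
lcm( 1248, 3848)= 46176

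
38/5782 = 19/2891 = 0.01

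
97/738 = 97/738 =0.13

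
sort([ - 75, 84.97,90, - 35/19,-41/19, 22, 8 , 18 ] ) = [ - 75, - 41/19, - 35/19 , 8,18,22,84.97 , 90]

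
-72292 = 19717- 92009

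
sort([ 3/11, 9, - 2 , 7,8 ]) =[- 2 , 3/11, 7, 8,9]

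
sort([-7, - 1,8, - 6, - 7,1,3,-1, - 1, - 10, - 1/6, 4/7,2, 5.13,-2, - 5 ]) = [ - 10,-7, - 7 , -6, - 5,- 2,-1,-1,  -  1 ,  -  1/6,4/7, 1,2,3, 5.13, 8 ] 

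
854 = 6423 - 5569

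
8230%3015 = 2200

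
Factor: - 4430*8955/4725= - 2^1 * 3^(-1)*7^( - 1 )*199^1*443^1 = - 176314/21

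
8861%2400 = 1661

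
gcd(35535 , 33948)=69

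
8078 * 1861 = 15033158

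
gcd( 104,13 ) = 13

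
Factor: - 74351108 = -2^2*13^1*1429829^1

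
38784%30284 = 8500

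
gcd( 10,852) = 2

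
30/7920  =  1/264 = 0.00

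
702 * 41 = 28782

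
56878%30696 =26182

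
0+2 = 2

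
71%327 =71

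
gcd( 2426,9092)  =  2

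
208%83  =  42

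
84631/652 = 84631/652 = 129.80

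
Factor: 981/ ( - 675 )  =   - 3^(-1 )*5^(- 2)*109^1 =- 109/75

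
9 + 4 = 13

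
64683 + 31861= 96544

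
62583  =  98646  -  36063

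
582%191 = 9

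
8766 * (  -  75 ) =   -  657450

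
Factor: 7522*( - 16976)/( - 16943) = 2^5*1061^1*3761^1*16943^( - 1 ) = 127693472/16943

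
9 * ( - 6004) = -54036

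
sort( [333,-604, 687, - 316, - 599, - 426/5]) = [-604, - 599, - 316, - 426/5, 333,687] 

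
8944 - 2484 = 6460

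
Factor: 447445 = 5^1 * 109^1*821^1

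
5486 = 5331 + 155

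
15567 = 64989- 49422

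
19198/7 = 19198/7 =2742.57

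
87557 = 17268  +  70289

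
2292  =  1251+1041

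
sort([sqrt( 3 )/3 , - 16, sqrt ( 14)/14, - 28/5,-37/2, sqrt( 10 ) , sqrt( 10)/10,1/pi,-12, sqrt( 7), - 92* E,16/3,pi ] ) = [  -  92*E , - 37/2,- 16, - 12, - 28/5,  sqrt( 14)/14 , sqrt (10)/10,  1/pi, sqrt( 3 )/3,  sqrt( 7), pi , sqrt(10), 16/3 ]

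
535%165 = 40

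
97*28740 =2787780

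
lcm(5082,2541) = 5082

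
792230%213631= 151337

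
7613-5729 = 1884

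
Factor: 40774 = 2^1*19^1 * 29^1 * 37^1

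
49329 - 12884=36445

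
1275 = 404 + 871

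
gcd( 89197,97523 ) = 1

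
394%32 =10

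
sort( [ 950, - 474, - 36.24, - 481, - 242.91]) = [-481,-474, - 242.91, - 36.24, 950 ] 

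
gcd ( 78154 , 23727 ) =1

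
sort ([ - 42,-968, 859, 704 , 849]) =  [ - 968,-42, 704,849,859 ] 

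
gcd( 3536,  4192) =16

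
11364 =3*3788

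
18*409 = 7362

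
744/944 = 93/118= 0.79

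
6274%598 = 294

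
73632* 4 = 294528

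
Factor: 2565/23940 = 3/28 = 2^( - 2 )*3^1*7^(  -  1) 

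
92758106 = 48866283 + 43891823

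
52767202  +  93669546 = 146436748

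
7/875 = 1/125 = 0.01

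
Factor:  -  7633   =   - 17^1 * 449^1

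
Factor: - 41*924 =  - 37884 = - 2^2* 3^1*7^1 * 11^1 *41^1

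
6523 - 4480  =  2043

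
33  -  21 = 12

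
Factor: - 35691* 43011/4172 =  - 1535105601/4172 = -2^( - 2 )*3^7*7^( - 1 )* 59^1*149^( - 1 )*11897^1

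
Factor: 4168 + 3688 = 2^4*491^1 = 7856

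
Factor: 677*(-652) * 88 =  - 38843552 = - 2^5*11^1 * 163^1*677^1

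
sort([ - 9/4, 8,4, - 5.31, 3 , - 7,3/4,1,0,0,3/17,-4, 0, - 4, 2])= [ - 7, - 5.31, - 4,-4, - 9/4,0  ,  0, 0, 3/17,3/4,1,2, 3, 4,8]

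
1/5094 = 1/5094 = 0.00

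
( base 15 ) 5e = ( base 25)3E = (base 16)59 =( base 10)89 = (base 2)1011001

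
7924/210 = 37 + 11/15 = 37.73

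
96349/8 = 96349/8 = 12043.62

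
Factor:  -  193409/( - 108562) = 2^(  -  1)*103^( - 1 )*367^1 = 367/206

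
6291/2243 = 6291/2243 = 2.80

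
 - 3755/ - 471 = 3755/471 = 7.97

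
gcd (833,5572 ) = 7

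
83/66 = 83/66 = 1.26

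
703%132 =43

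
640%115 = 65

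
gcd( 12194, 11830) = 182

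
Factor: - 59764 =  -  2^2*67^1*223^1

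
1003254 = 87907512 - 86904258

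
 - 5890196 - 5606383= - 11496579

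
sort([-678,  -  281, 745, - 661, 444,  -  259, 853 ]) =[ - 678, - 661, - 281,  -  259, 444, 745, 853 ]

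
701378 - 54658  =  646720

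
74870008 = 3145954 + 71724054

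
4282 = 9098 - 4816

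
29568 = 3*9856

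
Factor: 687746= 2^1 * 23^1*14951^1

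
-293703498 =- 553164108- -259460610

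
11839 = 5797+6042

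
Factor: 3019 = 3019^1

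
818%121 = 92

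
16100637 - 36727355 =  - 20626718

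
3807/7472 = 3807/7472 =0.51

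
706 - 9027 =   -  8321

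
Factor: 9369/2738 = 2^ ( - 1 ) * 3^3 * 37^ ( - 2 ) * 347^1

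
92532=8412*11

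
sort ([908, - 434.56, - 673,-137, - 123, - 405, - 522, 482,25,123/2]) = [ - 673, - 522, - 434.56,- 405,  -  137, - 123,25,123/2,482,908 ] 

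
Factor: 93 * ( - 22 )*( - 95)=2^1*3^1*5^1*11^1*19^1*31^1 = 194370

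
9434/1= 9434 = 9434.00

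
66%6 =0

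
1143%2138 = 1143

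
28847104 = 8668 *3328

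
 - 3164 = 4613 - 7777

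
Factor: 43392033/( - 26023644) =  - 4821337/2891516 = - 2^( - 2 )*29^1  *31^2 * 173^1*797^( - 1 ) * 907^( - 1)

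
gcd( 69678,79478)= 98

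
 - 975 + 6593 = 5618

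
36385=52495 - 16110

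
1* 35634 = 35634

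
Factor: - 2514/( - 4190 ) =3/5= 3^1 * 5^( - 1)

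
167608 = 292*574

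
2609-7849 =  - 5240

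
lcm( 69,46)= 138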